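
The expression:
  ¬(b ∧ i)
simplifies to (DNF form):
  ¬b ∨ ¬i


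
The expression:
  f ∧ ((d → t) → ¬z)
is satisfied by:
  {d: True, f: True, t: False, z: False}
  {f: True, d: False, t: False, z: False}
  {d: True, t: True, f: True, z: False}
  {t: True, f: True, d: False, z: False}
  {z: True, d: True, f: True, t: False}


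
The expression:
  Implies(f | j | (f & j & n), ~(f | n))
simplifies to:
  ~f & (~j | ~n)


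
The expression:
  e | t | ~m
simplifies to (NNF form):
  e | t | ~m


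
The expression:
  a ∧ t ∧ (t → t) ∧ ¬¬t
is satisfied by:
  {t: True, a: True}


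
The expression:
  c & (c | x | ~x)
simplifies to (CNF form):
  c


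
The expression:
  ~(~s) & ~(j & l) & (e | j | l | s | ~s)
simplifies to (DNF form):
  (s & ~j) | (s & ~l)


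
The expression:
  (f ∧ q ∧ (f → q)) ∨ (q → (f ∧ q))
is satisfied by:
  {f: True, q: False}
  {q: False, f: False}
  {q: True, f: True}


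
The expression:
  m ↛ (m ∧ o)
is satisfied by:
  {m: True, o: False}


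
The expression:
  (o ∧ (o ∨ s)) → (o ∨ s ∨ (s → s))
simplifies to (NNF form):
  True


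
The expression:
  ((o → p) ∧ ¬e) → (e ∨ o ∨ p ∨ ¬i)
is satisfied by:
  {o: True, e: True, p: True, i: False}
  {o: True, e: True, p: False, i: False}
  {o: True, p: True, e: False, i: False}
  {o: True, p: False, e: False, i: False}
  {e: True, p: True, o: False, i: False}
  {e: True, p: False, o: False, i: False}
  {p: True, o: False, e: False, i: False}
  {p: False, o: False, e: False, i: False}
  {i: True, o: True, e: True, p: True}
  {i: True, o: True, e: True, p: False}
  {i: True, o: True, p: True, e: False}
  {i: True, o: True, p: False, e: False}
  {i: True, e: True, p: True, o: False}
  {i: True, e: True, p: False, o: False}
  {i: True, p: True, e: False, o: False}


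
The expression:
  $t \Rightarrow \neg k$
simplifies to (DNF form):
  $\neg k \vee \neg t$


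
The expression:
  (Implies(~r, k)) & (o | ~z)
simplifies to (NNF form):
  (k & o) | (o & r) | (k & ~z) | (r & ~z)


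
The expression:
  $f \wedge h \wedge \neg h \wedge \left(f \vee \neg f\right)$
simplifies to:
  $\text{False}$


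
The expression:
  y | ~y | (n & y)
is always true.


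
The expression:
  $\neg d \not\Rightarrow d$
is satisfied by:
  {d: False}


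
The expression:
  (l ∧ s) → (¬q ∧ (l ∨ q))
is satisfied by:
  {l: False, q: False, s: False}
  {s: True, l: False, q: False}
  {q: True, l: False, s: False}
  {s: True, q: True, l: False}
  {l: True, s: False, q: False}
  {s: True, l: True, q: False}
  {q: True, l: True, s: False}


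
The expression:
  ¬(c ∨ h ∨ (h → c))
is never true.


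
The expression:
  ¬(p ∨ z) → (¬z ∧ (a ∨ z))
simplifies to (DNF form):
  a ∨ p ∨ z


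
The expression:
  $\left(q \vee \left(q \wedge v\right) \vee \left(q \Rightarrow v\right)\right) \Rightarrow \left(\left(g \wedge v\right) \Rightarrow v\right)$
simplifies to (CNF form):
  $\text{True}$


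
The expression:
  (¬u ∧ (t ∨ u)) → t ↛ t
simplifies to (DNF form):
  u ∨ ¬t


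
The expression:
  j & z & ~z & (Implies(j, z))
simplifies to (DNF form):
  False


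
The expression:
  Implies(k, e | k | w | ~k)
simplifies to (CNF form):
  True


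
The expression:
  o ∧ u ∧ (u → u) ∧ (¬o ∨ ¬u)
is never true.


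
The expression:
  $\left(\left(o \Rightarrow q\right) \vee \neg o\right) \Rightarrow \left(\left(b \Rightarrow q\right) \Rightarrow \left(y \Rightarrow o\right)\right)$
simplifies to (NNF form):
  $o \vee \left(b \wedge \neg q\right) \vee \neg y$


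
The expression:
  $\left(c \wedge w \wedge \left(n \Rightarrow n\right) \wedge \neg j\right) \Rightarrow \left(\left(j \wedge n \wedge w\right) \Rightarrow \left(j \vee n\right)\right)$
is always true.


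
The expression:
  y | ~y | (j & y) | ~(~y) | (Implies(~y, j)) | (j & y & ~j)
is always true.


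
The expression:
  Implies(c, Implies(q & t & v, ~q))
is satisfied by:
  {v: False, t: False, c: False, q: False}
  {q: True, v: False, t: False, c: False}
  {c: True, v: False, t: False, q: False}
  {q: True, c: True, v: False, t: False}
  {t: True, q: False, v: False, c: False}
  {q: True, t: True, v: False, c: False}
  {c: True, t: True, q: False, v: False}
  {q: True, c: True, t: True, v: False}
  {v: True, c: False, t: False, q: False}
  {q: True, v: True, c: False, t: False}
  {c: True, v: True, q: False, t: False}
  {q: True, c: True, v: True, t: False}
  {t: True, v: True, c: False, q: False}
  {q: True, t: True, v: True, c: False}
  {c: True, t: True, v: True, q: False}


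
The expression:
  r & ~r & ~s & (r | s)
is never true.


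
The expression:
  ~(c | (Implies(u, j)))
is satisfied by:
  {u: True, j: False, c: False}


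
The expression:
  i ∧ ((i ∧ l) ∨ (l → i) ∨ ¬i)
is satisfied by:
  {i: True}


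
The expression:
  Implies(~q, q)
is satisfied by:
  {q: True}


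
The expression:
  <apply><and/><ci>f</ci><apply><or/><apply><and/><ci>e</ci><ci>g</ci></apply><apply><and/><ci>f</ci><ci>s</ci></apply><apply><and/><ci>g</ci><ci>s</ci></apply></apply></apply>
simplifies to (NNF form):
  <apply><and/><ci>f</ci><apply><or/><ci>e</ci><ci>s</ci></apply><apply><or/><ci>g</ci><ci>s</ci></apply></apply>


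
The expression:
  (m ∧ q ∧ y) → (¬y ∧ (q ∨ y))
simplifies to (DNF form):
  ¬m ∨ ¬q ∨ ¬y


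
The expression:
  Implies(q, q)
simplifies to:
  True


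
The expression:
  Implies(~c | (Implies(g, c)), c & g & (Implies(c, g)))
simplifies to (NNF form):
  c & g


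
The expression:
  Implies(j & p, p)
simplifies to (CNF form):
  True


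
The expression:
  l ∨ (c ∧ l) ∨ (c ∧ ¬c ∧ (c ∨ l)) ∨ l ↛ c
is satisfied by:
  {l: True}


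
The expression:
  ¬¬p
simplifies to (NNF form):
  p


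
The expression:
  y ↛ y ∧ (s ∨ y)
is never true.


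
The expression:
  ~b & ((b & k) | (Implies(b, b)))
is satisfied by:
  {b: False}


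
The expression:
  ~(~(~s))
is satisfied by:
  {s: False}


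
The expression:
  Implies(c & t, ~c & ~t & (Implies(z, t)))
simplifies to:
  ~c | ~t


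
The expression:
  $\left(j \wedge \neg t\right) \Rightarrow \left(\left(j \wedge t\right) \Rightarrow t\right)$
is always true.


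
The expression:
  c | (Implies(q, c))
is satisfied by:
  {c: True, q: False}
  {q: False, c: False}
  {q: True, c: True}


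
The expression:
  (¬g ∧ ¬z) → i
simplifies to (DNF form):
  g ∨ i ∨ z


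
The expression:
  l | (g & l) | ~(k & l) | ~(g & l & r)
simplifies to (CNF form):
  True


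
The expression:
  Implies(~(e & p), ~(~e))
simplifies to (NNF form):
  e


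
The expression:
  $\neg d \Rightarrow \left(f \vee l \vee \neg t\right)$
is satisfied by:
  {l: True, d: True, f: True, t: False}
  {l: True, d: True, f: False, t: False}
  {l: True, f: True, t: False, d: False}
  {l: True, f: False, t: False, d: False}
  {d: True, f: True, t: False, l: False}
  {d: True, f: False, t: False, l: False}
  {f: True, d: False, t: False, l: False}
  {f: False, d: False, t: False, l: False}
  {l: True, d: True, t: True, f: True}
  {l: True, d: True, t: True, f: False}
  {l: True, t: True, f: True, d: False}
  {l: True, t: True, f: False, d: False}
  {t: True, d: True, f: True, l: False}
  {t: True, d: True, f: False, l: False}
  {t: True, f: True, d: False, l: False}


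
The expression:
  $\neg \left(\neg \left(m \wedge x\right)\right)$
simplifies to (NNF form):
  $m \wedge x$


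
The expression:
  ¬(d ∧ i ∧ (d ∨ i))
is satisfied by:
  {d: False, i: False}
  {i: True, d: False}
  {d: True, i: False}


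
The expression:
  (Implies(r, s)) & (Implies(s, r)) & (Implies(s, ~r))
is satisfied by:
  {r: False, s: False}


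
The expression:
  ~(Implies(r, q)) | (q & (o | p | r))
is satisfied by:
  {r: True, q: True, o: True, p: True}
  {r: True, q: True, o: True, p: False}
  {r: True, q: True, p: True, o: False}
  {r: True, q: True, p: False, o: False}
  {r: True, o: True, p: True, q: False}
  {r: True, o: True, p: False, q: False}
  {r: True, o: False, p: True, q: False}
  {r: True, o: False, p: False, q: False}
  {q: True, o: True, p: True, r: False}
  {q: True, o: True, p: False, r: False}
  {q: True, p: True, o: False, r: False}


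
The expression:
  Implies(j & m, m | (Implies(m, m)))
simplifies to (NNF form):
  True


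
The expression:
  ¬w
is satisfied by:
  {w: False}


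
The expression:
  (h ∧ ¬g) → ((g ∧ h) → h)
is always true.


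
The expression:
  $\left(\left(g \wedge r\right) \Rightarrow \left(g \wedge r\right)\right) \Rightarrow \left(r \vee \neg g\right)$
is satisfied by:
  {r: True, g: False}
  {g: False, r: False}
  {g: True, r: True}


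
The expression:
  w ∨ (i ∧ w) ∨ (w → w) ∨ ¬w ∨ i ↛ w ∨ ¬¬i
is always true.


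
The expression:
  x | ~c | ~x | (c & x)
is always true.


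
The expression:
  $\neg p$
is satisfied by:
  {p: False}


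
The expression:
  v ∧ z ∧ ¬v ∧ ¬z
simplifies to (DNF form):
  False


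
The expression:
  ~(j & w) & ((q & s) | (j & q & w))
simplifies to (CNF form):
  q & s & (~j | ~w)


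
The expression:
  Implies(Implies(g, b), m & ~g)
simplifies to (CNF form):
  (g | m) & (g | ~g) & (m | ~b) & (~b | ~g)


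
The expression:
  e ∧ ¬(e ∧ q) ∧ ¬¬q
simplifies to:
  False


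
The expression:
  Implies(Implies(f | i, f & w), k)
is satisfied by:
  {k: True, i: True, w: False, f: False}
  {k: True, w: False, i: False, f: False}
  {f: True, k: True, i: True, w: False}
  {f: True, k: True, w: False, i: False}
  {k: True, i: True, w: True, f: False}
  {k: True, w: True, i: False, f: False}
  {k: True, f: True, w: True, i: True}
  {k: True, f: True, w: True, i: False}
  {i: True, f: False, w: False, k: False}
  {i: True, f: True, w: False, k: False}
  {f: True, w: False, i: False, k: False}
  {i: True, w: True, f: False, k: False}


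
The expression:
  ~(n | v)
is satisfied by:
  {n: False, v: False}


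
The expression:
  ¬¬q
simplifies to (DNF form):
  q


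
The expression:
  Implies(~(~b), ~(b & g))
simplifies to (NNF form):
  ~b | ~g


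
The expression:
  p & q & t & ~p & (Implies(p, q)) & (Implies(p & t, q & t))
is never true.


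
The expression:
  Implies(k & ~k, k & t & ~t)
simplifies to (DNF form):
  True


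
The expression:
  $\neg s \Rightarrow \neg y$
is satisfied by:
  {s: True, y: False}
  {y: False, s: False}
  {y: True, s: True}


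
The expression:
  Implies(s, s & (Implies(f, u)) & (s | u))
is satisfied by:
  {u: True, s: False, f: False}
  {s: False, f: False, u: False}
  {f: True, u: True, s: False}
  {f: True, s: False, u: False}
  {u: True, s: True, f: False}
  {s: True, u: False, f: False}
  {f: True, s: True, u: True}


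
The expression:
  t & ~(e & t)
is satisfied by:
  {t: True, e: False}


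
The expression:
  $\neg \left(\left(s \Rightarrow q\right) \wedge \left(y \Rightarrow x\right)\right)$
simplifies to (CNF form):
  $\left(s \vee y\right) \wedge \left(s \vee \neg x\right) \wedge \left(y \vee \neg q\right) \wedge \left(\neg q \vee \neg x\right)$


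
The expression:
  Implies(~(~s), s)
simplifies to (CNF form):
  True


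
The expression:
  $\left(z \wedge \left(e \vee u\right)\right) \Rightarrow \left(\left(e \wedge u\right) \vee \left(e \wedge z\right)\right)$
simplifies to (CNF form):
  $e \vee \neg u \vee \neg z$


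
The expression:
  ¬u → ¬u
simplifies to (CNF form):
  True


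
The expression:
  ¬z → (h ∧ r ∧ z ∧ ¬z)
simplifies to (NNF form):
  z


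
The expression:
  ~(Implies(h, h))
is never true.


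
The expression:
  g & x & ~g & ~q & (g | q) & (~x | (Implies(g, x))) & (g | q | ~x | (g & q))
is never true.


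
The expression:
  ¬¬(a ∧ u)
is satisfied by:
  {a: True, u: True}


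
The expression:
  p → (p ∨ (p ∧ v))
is always true.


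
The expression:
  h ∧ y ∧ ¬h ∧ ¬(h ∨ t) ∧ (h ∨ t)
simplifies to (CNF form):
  False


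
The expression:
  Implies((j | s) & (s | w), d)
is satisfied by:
  {d: True, j: False, w: False, s: False}
  {d: True, w: True, j: False, s: False}
  {d: True, j: True, w: False, s: False}
  {d: True, w: True, j: True, s: False}
  {d: True, s: True, j: False, w: False}
  {d: True, s: True, w: True, j: False}
  {d: True, s: True, j: True, w: False}
  {d: True, s: True, w: True, j: True}
  {s: False, j: False, w: False, d: False}
  {w: True, s: False, j: False, d: False}
  {j: True, s: False, w: False, d: False}


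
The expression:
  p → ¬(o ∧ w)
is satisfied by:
  {p: False, o: False, w: False}
  {w: True, p: False, o: False}
  {o: True, p: False, w: False}
  {w: True, o: True, p: False}
  {p: True, w: False, o: False}
  {w: True, p: True, o: False}
  {o: True, p: True, w: False}


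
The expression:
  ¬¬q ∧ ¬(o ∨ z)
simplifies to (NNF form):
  q ∧ ¬o ∧ ¬z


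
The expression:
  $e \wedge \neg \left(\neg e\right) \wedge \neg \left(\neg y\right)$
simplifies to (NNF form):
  $e \wedge y$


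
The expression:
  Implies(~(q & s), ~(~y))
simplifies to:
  y | (q & s)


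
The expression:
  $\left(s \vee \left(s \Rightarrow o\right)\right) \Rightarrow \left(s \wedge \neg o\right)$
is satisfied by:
  {s: True, o: False}


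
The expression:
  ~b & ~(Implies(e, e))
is never true.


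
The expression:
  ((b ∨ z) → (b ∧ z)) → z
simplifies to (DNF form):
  b ∨ z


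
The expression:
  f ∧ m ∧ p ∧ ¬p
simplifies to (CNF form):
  False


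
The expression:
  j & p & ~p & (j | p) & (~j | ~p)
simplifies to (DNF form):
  False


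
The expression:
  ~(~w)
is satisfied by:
  {w: True}


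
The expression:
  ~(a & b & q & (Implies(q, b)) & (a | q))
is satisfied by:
  {q: False, a: False, b: False}
  {b: True, q: False, a: False}
  {a: True, q: False, b: False}
  {b: True, a: True, q: False}
  {q: True, b: False, a: False}
  {b: True, q: True, a: False}
  {a: True, q: True, b: False}


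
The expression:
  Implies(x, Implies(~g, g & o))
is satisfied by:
  {g: True, x: False}
  {x: False, g: False}
  {x: True, g: True}


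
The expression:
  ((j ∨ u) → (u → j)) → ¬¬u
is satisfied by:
  {u: True}


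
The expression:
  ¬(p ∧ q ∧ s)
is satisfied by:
  {s: False, q: False, p: False}
  {p: True, s: False, q: False}
  {q: True, s: False, p: False}
  {p: True, q: True, s: False}
  {s: True, p: False, q: False}
  {p: True, s: True, q: False}
  {q: True, s: True, p: False}


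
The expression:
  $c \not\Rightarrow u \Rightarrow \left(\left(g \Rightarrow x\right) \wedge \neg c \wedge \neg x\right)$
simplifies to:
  $u \vee \neg c$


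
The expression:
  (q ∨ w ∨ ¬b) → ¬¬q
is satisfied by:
  {q: True, b: True, w: False}
  {q: True, b: False, w: False}
  {q: True, w: True, b: True}
  {q: True, w: True, b: False}
  {b: True, w: False, q: False}


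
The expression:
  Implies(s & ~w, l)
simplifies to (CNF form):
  l | w | ~s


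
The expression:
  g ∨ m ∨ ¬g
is always true.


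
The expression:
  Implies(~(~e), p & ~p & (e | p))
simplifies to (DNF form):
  ~e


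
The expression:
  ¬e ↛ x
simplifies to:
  x ∨ ¬e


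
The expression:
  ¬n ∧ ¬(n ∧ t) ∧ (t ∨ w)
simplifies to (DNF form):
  (t ∧ ¬n) ∨ (w ∧ ¬n)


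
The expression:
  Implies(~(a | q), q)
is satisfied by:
  {a: True, q: True}
  {a: True, q: False}
  {q: True, a: False}


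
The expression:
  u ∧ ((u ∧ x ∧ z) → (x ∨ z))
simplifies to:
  u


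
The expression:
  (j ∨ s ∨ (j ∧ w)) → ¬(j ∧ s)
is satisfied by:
  {s: False, j: False}
  {j: True, s: False}
  {s: True, j: False}


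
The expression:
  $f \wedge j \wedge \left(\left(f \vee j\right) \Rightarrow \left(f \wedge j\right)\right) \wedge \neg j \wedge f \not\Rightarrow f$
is never true.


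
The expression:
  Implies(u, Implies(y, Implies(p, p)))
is always true.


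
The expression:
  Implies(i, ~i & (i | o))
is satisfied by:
  {i: False}


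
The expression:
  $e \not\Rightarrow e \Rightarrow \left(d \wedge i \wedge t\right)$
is always true.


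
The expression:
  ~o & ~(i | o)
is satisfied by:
  {i: False, o: False}


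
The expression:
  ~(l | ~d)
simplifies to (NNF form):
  d & ~l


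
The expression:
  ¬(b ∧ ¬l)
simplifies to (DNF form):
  l ∨ ¬b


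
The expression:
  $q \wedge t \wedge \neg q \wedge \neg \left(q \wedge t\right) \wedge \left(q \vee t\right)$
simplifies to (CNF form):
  $\text{False}$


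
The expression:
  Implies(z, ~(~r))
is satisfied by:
  {r: True, z: False}
  {z: False, r: False}
  {z: True, r: True}


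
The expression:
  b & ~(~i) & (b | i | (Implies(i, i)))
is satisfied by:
  {i: True, b: True}


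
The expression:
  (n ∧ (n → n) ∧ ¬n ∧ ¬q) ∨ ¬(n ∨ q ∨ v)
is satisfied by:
  {n: False, q: False, v: False}


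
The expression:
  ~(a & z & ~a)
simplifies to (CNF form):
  True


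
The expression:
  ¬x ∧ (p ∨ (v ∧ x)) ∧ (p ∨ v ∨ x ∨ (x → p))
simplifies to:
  p ∧ ¬x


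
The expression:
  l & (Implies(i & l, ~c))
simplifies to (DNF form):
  (l & ~c) | (l & ~i)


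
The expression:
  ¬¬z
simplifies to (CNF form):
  z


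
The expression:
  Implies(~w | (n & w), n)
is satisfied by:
  {n: True, w: True}
  {n: True, w: False}
  {w: True, n: False}


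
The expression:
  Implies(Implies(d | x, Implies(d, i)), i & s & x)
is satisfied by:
  {d: True, s: True, x: True, i: False}
  {d: True, s: True, x: False, i: False}
  {d: True, x: True, s: False, i: False}
  {d: True, x: False, s: False, i: False}
  {i: True, d: True, s: True, x: True}
  {i: True, s: True, x: True, d: False}


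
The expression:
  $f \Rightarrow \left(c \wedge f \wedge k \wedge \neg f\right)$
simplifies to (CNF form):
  $\neg f$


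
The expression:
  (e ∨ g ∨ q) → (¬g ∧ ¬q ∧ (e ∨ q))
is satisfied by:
  {q: False, g: False}


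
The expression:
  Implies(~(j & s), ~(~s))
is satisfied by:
  {s: True}


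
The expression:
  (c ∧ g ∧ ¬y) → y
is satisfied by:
  {y: True, g: False, c: False}
  {g: False, c: False, y: False}
  {y: True, c: True, g: False}
  {c: True, g: False, y: False}
  {y: True, g: True, c: False}
  {g: True, y: False, c: False}
  {y: True, c: True, g: True}


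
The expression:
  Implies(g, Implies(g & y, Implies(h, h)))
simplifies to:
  True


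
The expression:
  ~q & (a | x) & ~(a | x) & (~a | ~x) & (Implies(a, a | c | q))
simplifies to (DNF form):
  False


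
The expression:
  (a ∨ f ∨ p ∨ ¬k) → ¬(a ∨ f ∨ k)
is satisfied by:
  {f: False, a: False, p: False, k: False}
  {k: True, f: False, a: False, p: False}
  {p: True, f: False, a: False, k: False}


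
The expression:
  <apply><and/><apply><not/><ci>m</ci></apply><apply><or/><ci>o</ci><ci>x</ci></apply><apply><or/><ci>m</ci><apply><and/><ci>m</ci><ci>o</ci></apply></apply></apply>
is never true.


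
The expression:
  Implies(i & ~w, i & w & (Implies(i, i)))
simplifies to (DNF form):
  w | ~i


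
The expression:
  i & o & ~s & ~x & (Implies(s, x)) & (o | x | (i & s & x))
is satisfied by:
  {i: True, o: True, x: False, s: False}


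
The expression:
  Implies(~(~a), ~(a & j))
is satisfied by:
  {a: False, j: False}
  {j: True, a: False}
  {a: True, j: False}


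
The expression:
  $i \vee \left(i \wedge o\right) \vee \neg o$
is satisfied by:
  {i: True, o: False}
  {o: False, i: False}
  {o: True, i: True}


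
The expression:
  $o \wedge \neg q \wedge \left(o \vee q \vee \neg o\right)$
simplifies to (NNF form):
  $o \wedge \neg q$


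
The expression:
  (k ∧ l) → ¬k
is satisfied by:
  {l: False, k: False}
  {k: True, l: False}
  {l: True, k: False}


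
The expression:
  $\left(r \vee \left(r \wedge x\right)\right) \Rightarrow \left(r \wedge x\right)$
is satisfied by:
  {x: True, r: False}
  {r: False, x: False}
  {r: True, x: True}


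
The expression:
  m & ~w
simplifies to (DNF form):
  m & ~w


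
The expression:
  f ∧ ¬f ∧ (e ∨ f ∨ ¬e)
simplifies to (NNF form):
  False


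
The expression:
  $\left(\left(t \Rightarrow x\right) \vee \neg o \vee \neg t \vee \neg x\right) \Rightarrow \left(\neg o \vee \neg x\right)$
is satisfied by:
  {o: False, x: False}
  {x: True, o: False}
  {o: True, x: False}


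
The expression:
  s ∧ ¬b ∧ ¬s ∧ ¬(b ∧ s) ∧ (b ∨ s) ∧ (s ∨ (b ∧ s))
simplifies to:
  False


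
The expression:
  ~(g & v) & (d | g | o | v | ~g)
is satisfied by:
  {g: False, v: False}
  {v: True, g: False}
  {g: True, v: False}


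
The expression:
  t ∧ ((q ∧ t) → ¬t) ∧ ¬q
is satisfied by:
  {t: True, q: False}


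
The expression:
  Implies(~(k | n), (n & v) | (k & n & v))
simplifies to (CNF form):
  k | n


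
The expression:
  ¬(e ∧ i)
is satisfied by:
  {e: False, i: False}
  {i: True, e: False}
  {e: True, i: False}


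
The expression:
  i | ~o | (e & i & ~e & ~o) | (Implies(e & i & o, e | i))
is always true.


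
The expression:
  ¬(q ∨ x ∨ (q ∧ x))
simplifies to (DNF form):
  ¬q ∧ ¬x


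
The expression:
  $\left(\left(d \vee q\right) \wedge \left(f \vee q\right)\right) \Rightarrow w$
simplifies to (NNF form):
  $w \vee \left(\neg d \wedge \neg q\right) \vee \left(\neg f \wedge \neg q\right)$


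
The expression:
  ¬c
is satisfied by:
  {c: False}


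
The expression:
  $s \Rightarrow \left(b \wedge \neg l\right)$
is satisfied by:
  {b: True, l: False, s: False}
  {l: False, s: False, b: False}
  {b: True, l: True, s: False}
  {l: True, b: False, s: False}
  {s: True, b: True, l: False}


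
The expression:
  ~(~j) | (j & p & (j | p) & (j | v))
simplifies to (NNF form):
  j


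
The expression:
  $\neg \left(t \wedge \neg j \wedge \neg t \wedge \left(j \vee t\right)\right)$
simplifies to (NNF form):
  $\text{True}$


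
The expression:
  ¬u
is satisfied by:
  {u: False}


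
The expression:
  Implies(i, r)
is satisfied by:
  {r: True, i: False}
  {i: False, r: False}
  {i: True, r: True}


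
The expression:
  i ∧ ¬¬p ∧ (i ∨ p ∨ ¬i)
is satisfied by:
  {i: True, p: True}


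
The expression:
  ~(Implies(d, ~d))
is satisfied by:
  {d: True}


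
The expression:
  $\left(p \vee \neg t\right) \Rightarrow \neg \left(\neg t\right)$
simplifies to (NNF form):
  $t$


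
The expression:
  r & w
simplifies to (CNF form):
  r & w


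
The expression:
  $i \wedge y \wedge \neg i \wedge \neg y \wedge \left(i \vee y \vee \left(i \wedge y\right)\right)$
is never true.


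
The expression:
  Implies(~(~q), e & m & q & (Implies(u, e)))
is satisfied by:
  {e: True, m: True, q: False}
  {e: True, m: False, q: False}
  {m: True, e: False, q: False}
  {e: False, m: False, q: False}
  {q: True, e: True, m: True}


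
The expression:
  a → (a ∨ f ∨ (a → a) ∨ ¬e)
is always true.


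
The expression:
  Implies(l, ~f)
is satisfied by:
  {l: False, f: False}
  {f: True, l: False}
  {l: True, f: False}


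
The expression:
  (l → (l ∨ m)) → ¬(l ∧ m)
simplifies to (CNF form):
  ¬l ∨ ¬m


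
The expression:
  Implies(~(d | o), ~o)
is always true.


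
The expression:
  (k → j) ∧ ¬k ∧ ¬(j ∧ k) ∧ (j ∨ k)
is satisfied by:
  {j: True, k: False}


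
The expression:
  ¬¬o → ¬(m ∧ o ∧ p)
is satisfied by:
  {p: False, m: False, o: False}
  {o: True, p: False, m: False}
  {m: True, p: False, o: False}
  {o: True, m: True, p: False}
  {p: True, o: False, m: False}
  {o: True, p: True, m: False}
  {m: True, p: True, o: False}


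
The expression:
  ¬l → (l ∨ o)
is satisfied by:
  {o: True, l: True}
  {o: True, l: False}
  {l: True, o: False}


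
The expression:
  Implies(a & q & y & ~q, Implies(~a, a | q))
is always true.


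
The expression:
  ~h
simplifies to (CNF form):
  ~h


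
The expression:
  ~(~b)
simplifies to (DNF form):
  b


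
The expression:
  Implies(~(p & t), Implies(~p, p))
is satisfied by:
  {p: True}


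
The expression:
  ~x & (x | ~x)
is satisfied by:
  {x: False}


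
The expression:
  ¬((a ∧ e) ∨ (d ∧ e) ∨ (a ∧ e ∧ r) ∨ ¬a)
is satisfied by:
  {a: True, e: False}


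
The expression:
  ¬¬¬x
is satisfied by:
  {x: False}


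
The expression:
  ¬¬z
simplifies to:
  z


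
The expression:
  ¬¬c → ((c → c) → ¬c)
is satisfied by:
  {c: False}


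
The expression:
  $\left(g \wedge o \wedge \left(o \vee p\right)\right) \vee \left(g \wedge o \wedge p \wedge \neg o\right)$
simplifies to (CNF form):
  $g \wedge o$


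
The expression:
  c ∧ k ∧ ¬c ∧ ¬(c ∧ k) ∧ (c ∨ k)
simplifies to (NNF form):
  False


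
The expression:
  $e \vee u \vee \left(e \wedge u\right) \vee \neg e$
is always true.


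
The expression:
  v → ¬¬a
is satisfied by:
  {a: True, v: False}
  {v: False, a: False}
  {v: True, a: True}


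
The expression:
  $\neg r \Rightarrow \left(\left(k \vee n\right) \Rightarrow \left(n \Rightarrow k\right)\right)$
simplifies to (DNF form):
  $k \vee r \vee \neg n$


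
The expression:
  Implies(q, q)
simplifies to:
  True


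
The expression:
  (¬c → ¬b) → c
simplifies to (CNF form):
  b ∨ c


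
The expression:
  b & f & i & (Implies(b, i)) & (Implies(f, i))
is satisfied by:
  {i: True, b: True, f: True}


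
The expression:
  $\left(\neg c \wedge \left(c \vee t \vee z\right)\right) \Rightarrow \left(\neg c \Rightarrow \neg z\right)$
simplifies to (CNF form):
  $c \vee \neg z$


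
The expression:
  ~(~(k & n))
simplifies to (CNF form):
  k & n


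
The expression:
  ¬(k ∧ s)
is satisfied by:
  {s: False, k: False}
  {k: True, s: False}
  {s: True, k: False}


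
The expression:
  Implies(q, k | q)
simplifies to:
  True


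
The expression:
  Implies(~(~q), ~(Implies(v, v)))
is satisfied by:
  {q: False}


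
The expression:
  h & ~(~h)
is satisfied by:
  {h: True}


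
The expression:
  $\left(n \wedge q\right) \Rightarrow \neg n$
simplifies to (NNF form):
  $\neg n \vee \neg q$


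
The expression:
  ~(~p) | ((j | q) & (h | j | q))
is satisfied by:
  {q: True, p: True, j: True}
  {q: True, p: True, j: False}
  {q: True, j: True, p: False}
  {q: True, j: False, p: False}
  {p: True, j: True, q: False}
  {p: True, j: False, q: False}
  {j: True, p: False, q: False}


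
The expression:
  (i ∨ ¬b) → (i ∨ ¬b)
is always true.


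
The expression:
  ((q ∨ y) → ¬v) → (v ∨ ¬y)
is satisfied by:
  {v: True, y: False}
  {y: False, v: False}
  {y: True, v: True}


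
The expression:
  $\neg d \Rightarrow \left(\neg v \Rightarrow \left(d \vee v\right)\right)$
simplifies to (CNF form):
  $d \vee v$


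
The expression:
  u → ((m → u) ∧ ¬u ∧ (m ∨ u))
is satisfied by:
  {u: False}


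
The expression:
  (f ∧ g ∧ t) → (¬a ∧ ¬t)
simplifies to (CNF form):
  ¬f ∨ ¬g ∨ ¬t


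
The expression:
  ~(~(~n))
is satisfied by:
  {n: False}


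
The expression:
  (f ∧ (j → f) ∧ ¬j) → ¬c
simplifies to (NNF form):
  j ∨ ¬c ∨ ¬f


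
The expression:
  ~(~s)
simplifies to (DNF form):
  s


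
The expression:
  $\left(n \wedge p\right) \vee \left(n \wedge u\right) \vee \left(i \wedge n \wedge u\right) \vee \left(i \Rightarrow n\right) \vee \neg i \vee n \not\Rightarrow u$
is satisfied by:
  {n: True, i: False}
  {i: False, n: False}
  {i: True, n: True}


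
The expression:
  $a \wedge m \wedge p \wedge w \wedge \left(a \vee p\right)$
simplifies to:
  $a \wedge m \wedge p \wedge w$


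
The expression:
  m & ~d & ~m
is never true.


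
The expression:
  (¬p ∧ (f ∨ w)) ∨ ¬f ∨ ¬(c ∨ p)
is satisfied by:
  {p: False, f: False}
  {f: True, p: False}
  {p: True, f: False}


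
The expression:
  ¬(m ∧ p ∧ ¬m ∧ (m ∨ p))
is always true.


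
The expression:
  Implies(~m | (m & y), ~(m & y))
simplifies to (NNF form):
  ~m | ~y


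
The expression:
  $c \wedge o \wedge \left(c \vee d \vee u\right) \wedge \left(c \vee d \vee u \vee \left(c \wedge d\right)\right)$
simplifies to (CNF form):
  $c \wedge o$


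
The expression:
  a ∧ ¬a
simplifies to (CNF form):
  False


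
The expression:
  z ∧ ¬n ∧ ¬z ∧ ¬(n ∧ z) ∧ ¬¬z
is never true.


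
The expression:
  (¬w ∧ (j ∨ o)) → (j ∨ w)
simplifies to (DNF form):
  j ∨ w ∨ ¬o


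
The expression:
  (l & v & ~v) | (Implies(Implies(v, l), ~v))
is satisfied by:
  {l: False, v: False}
  {v: True, l: False}
  {l: True, v: False}


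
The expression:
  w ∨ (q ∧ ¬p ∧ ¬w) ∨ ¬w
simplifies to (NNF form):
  True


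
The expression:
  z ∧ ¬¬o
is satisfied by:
  {z: True, o: True}


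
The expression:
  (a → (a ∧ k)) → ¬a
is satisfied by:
  {k: False, a: False}
  {a: True, k: False}
  {k: True, a: False}


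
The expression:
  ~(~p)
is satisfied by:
  {p: True}


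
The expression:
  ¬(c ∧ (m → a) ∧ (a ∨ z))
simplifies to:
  (m ∧ ¬a) ∨ (¬a ∧ ¬z) ∨ ¬c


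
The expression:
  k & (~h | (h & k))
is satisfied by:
  {k: True}


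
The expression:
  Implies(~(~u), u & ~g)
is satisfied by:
  {g: False, u: False}
  {u: True, g: False}
  {g: True, u: False}


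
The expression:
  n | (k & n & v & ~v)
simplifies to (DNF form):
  n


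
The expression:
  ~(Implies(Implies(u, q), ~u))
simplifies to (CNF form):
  q & u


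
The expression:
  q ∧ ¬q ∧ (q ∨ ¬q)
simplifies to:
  False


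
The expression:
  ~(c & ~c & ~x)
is always true.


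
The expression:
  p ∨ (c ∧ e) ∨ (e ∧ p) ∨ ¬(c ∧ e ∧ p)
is always true.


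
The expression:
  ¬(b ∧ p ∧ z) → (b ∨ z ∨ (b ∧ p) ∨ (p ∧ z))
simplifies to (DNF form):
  b ∨ z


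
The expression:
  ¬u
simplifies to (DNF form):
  ¬u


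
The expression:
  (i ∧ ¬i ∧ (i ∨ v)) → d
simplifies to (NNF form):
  True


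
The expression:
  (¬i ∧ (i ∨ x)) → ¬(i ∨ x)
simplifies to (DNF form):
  i ∨ ¬x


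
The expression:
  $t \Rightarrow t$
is always true.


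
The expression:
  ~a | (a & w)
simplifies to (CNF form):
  w | ~a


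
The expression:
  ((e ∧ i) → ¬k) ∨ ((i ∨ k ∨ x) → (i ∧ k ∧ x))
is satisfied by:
  {x: True, k: False, i: False, e: False}
  {x: False, k: False, i: False, e: False}
  {e: True, x: True, k: False, i: False}
  {e: True, x: False, k: False, i: False}
  {i: True, x: True, k: False, e: False}
  {i: True, x: False, k: False, e: False}
  {e: True, i: True, x: True, k: False}
  {e: True, i: True, x: False, k: False}
  {k: True, x: True, e: False, i: False}
  {k: True, x: False, e: False, i: False}
  {e: True, k: True, x: True, i: False}
  {e: True, k: True, x: False, i: False}
  {i: True, k: True, x: True, e: False}
  {i: True, k: True, x: False, e: False}
  {i: True, k: True, e: True, x: True}


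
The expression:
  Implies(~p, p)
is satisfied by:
  {p: True}


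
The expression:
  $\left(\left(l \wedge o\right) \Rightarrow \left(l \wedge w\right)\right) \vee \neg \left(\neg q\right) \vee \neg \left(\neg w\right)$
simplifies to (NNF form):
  $q \vee w \vee \neg l \vee \neg o$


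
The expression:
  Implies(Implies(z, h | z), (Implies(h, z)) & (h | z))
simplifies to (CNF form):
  z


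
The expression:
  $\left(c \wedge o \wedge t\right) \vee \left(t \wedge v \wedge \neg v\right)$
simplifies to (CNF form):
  $c \wedge o \wedge t$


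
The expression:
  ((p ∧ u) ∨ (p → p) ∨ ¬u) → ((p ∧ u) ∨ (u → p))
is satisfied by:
  {p: True, u: False}
  {u: False, p: False}
  {u: True, p: True}


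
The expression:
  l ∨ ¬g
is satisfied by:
  {l: True, g: False}
  {g: False, l: False}
  {g: True, l: True}


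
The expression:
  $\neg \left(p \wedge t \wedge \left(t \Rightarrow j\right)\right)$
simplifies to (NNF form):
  $\neg j \vee \neg p \vee \neg t$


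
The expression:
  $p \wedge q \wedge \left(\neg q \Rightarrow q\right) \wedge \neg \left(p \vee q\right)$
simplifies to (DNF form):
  $\text{False}$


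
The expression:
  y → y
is always true.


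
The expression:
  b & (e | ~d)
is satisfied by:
  {e: True, b: True, d: False}
  {b: True, d: False, e: False}
  {d: True, e: True, b: True}


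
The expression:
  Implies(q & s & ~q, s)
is always true.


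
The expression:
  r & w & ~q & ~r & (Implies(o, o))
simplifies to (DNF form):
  False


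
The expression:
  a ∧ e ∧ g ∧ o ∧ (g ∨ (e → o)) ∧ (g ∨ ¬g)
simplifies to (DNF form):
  a ∧ e ∧ g ∧ o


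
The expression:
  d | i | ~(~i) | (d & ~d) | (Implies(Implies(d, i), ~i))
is always true.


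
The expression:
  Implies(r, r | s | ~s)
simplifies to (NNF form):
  True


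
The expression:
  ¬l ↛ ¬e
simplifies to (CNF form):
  e ∧ ¬l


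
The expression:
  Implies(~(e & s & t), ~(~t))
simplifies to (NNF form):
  t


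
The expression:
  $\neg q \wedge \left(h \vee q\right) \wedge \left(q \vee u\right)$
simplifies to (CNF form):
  $h \wedge u \wedge \neg q$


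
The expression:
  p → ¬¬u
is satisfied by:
  {u: True, p: False}
  {p: False, u: False}
  {p: True, u: True}


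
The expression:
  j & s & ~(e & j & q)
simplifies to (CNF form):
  j & s & (~e | ~q)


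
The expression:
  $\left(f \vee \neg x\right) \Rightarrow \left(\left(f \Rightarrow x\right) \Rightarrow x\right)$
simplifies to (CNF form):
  $f \vee x$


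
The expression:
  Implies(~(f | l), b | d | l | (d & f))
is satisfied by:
  {b: True, d: True, l: True, f: True}
  {b: True, d: True, l: True, f: False}
  {b: True, d: True, f: True, l: False}
  {b: True, d: True, f: False, l: False}
  {b: True, l: True, f: True, d: False}
  {b: True, l: True, f: False, d: False}
  {b: True, l: False, f: True, d: False}
  {b: True, l: False, f: False, d: False}
  {d: True, l: True, f: True, b: False}
  {d: True, l: True, f: False, b: False}
  {d: True, f: True, l: False, b: False}
  {d: True, f: False, l: False, b: False}
  {l: True, f: True, d: False, b: False}
  {l: True, d: False, f: False, b: False}
  {f: True, d: False, l: False, b: False}


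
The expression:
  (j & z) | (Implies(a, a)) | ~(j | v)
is always true.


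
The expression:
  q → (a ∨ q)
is always true.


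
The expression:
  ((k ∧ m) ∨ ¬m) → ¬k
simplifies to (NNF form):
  ¬k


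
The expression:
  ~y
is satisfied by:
  {y: False}


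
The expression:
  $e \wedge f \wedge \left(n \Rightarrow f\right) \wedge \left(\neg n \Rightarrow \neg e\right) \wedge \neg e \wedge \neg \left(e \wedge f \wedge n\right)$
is never true.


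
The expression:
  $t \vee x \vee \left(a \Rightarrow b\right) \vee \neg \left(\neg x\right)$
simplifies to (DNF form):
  $b \vee t \vee x \vee \neg a$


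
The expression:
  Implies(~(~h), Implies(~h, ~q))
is always true.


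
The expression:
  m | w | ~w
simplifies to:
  True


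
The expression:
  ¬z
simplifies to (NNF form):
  ¬z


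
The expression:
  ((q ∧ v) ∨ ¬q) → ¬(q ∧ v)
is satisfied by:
  {v: False, q: False}
  {q: True, v: False}
  {v: True, q: False}


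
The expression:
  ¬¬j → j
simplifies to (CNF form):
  True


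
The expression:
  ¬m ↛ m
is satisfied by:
  {m: False}


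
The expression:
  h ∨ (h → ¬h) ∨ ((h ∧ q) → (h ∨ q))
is always true.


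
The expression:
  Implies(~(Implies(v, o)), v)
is always true.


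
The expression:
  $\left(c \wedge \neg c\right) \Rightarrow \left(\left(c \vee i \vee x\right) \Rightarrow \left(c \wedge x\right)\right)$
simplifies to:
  $\text{True}$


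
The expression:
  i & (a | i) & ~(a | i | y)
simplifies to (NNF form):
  False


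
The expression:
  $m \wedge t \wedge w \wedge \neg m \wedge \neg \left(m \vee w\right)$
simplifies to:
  $\text{False}$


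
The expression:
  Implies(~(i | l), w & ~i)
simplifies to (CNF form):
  i | l | w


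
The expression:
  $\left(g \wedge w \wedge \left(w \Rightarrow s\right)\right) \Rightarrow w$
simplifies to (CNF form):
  $\text{True}$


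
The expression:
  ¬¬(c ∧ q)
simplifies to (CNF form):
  c ∧ q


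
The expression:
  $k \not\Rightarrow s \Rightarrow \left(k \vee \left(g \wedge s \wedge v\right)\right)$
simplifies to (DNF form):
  $\text{True}$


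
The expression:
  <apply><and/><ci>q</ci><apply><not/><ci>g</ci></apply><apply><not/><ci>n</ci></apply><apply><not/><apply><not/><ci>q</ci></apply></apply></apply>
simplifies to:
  <apply><and/><ci>q</ci><apply><not/><ci>g</ci></apply><apply><not/><ci>n</ci></apply></apply>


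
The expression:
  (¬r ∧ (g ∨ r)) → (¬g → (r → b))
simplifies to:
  True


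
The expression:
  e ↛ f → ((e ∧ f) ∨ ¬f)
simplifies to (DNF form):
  True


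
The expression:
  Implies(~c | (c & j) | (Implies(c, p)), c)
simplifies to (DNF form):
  c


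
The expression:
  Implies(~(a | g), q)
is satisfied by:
  {a: True, q: True, g: True}
  {a: True, q: True, g: False}
  {a: True, g: True, q: False}
  {a: True, g: False, q: False}
  {q: True, g: True, a: False}
  {q: True, g: False, a: False}
  {g: True, q: False, a: False}


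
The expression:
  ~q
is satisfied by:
  {q: False}


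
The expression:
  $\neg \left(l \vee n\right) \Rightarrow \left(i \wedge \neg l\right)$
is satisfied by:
  {i: True, n: True, l: True}
  {i: True, n: True, l: False}
  {i: True, l: True, n: False}
  {i: True, l: False, n: False}
  {n: True, l: True, i: False}
  {n: True, l: False, i: False}
  {l: True, n: False, i: False}


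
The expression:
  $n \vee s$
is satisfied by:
  {n: True, s: True}
  {n: True, s: False}
  {s: True, n: False}


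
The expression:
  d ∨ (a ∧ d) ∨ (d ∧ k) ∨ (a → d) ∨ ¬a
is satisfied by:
  {d: True, a: False}
  {a: False, d: False}
  {a: True, d: True}


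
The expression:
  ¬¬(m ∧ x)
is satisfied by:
  {m: True, x: True}


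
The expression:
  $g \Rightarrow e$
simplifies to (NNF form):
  $e \vee \neg g$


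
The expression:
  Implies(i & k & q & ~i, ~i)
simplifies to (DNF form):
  True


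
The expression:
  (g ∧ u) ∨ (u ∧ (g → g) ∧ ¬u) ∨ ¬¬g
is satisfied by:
  {g: True}


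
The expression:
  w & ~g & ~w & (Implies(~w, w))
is never true.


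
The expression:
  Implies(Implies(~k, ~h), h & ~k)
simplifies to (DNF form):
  h & ~k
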